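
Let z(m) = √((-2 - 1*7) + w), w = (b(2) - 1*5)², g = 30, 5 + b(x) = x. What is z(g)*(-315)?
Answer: -315*√55 ≈ -2336.1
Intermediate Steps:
b(x) = -5 + x
w = 64 (w = ((-5 + 2) - 1*5)² = (-3 - 5)² = (-8)² = 64)
z(m) = √55 (z(m) = √((-2 - 1*7) + 64) = √((-2 - 7) + 64) = √(-9 + 64) = √55)
z(g)*(-315) = √55*(-315) = -315*√55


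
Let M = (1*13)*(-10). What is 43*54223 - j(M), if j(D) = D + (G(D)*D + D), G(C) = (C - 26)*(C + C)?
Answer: 7604649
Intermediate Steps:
G(C) = 2*C*(-26 + C) (G(C) = (-26 + C)*(2*C) = 2*C*(-26 + C))
M = -130 (M = 13*(-10) = -130)
j(D) = 2*D + 2*D²*(-26 + D) (j(D) = D + ((2*D*(-26 + D))*D + D) = D + (2*D²*(-26 + D) + D) = D + (D + 2*D²*(-26 + D)) = 2*D + 2*D²*(-26 + D))
43*54223 - j(M) = 43*54223 - 2*(-130)*(1 - 130*(-26 - 130)) = 2331589 - 2*(-130)*(1 - 130*(-156)) = 2331589 - 2*(-130)*(1 + 20280) = 2331589 - 2*(-130)*20281 = 2331589 - 1*(-5273060) = 2331589 + 5273060 = 7604649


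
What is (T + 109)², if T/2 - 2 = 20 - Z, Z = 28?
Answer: 9409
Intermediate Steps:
T = -12 (T = 4 + 2*(20 - 1*28) = 4 + 2*(20 - 28) = 4 + 2*(-8) = 4 - 16 = -12)
(T + 109)² = (-12 + 109)² = 97² = 9409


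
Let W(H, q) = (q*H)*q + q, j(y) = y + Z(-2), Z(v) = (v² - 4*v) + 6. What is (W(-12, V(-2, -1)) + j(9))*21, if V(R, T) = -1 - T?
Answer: 567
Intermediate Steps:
Z(v) = 6 + v² - 4*v
j(y) = 18 + y (j(y) = y + (6 + (-2)² - 4*(-2)) = y + (6 + 4 + 8) = y + 18 = 18 + y)
W(H, q) = q + H*q² (W(H, q) = (H*q)*q + q = H*q² + q = q + H*q²)
(W(-12, V(-2, -1)) + j(9))*21 = ((-1 - 1*(-1))*(1 - 12*(-1 - 1*(-1))) + (18 + 9))*21 = ((-1 + 1)*(1 - 12*(-1 + 1)) + 27)*21 = (0*(1 - 12*0) + 27)*21 = (0*(1 + 0) + 27)*21 = (0*1 + 27)*21 = (0 + 27)*21 = 27*21 = 567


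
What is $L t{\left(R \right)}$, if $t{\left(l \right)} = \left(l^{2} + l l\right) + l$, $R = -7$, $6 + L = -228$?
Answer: $-21294$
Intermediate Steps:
$L = -234$ ($L = -6 - 228 = -234$)
$t{\left(l \right)} = l + 2 l^{2}$ ($t{\left(l \right)} = \left(l^{2} + l^{2}\right) + l = 2 l^{2} + l = l + 2 l^{2}$)
$L t{\left(R \right)} = - 234 \left(- 7 \left(1 + 2 \left(-7\right)\right)\right) = - 234 \left(- 7 \left(1 - 14\right)\right) = - 234 \left(\left(-7\right) \left(-13\right)\right) = \left(-234\right) 91 = -21294$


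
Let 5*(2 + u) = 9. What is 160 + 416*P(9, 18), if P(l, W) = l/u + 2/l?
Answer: -166208/9 ≈ -18468.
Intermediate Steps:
u = -1/5 (u = -2 + (1/5)*9 = -2 + 9/5 = -1/5 ≈ -0.20000)
P(l, W) = -5*l + 2/l (P(l, W) = l/(-1/5) + 2/l = l*(-5) + 2/l = -5*l + 2/l)
160 + 416*P(9, 18) = 160 + 416*(-5*9 + 2/9) = 160 + 416*(-45 + 2*(1/9)) = 160 + 416*(-45 + 2/9) = 160 + 416*(-403/9) = 160 - 167648/9 = -166208/9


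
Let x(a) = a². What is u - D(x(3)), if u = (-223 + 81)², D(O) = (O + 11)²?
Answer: 19764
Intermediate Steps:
D(O) = (11 + O)²
u = 20164 (u = (-142)² = 20164)
u - D(x(3)) = 20164 - (11 + 3²)² = 20164 - (11 + 9)² = 20164 - 1*20² = 20164 - 1*400 = 20164 - 400 = 19764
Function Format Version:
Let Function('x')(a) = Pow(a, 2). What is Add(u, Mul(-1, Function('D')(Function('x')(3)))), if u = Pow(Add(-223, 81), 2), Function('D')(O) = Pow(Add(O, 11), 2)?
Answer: 19764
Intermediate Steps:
Function('D')(O) = Pow(Add(11, O), 2)
u = 20164 (u = Pow(-142, 2) = 20164)
Add(u, Mul(-1, Function('D')(Function('x')(3)))) = Add(20164, Mul(-1, Pow(Add(11, Pow(3, 2)), 2))) = Add(20164, Mul(-1, Pow(Add(11, 9), 2))) = Add(20164, Mul(-1, Pow(20, 2))) = Add(20164, Mul(-1, 400)) = Add(20164, -400) = 19764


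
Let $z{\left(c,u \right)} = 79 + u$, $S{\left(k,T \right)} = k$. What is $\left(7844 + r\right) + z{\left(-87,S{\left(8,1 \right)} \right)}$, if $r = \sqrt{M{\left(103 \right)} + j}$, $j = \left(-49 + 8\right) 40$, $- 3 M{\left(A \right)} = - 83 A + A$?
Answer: $7931 + \frac{\sqrt{10578}}{3} \approx 7965.3$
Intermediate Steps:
$M{\left(A \right)} = \frac{82 A}{3}$ ($M{\left(A \right)} = - \frac{- 83 A + A}{3} = - \frac{\left(-82\right) A}{3} = \frac{82 A}{3}$)
$j = -1640$ ($j = \left(-41\right) 40 = -1640$)
$r = \frac{\sqrt{10578}}{3}$ ($r = \sqrt{\frac{82}{3} \cdot 103 - 1640} = \sqrt{\frac{8446}{3} - 1640} = \sqrt{\frac{3526}{3}} = \frac{\sqrt{10578}}{3} \approx 34.283$)
$\left(7844 + r\right) + z{\left(-87,S{\left(8,1 \right)} \right)} = \left(7844 + \frac{\sqrt{10578}}{3}\right) + \left(79 + 8\right) = \left(7844 + \frac{\sqrt{10578}}{3}\right) + 87 = 7931 + \frac{\sqrt{10578}}{3}$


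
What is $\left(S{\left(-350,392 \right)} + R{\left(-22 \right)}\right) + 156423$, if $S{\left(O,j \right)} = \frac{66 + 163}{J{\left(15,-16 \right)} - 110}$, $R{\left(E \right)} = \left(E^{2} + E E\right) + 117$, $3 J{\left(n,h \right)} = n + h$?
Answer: $\frac{52134461}{331} \approx 1.5751 \cdot 10^{5}$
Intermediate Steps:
$J{\left(n,h \right)} = \frac{h}{3} + \frac{n}{3}$ ($J{\left(n,h \right)} = \frac{n + h}{3} = \frac{h + n}{3} = \frac{h}{3} + \frac{n}{3}$)
$R{\left(E \right)} = 117 + 2 E^{2}$ ($R{\left(E \right)} = \left(E^{2} + E^{2}\right) + 117 = 2 E^{2} + 117 = 117 + 2 E^{2}$)
$S{\left(O,j \right)} = - \frac{687}{331}$ ($S{\left(O,j \right)} = \frac{66 + 163}{\left(\frac{1}{3} \left(-16\right) + \frac{1}{3} \cdot 15\right) - 110} = \frac{229}{\left(- \frac{16}{3} + 5\right) - 110} = \frac{229}{- \frac{1}{3} - 110} = \frac{229}{- \frac{331}{3}} = 229 \left(- \frac{3}{331}\right) = - \frac{687}{331}$)
$\left(S{\left(-350,392 \right)} + R{\left(-22 \right)}\right) + 156423 = \left(- \frac{687}{331} + \left(117 + 2 \left(-22\right)^{2}\right)\right) + 156423 = \left(- \frac{687}{331} + \left(117 + 2 \cdot 484\right)\right) + 156423 = \left(- \frac{687}{331} + \left(117 + 968\right)\right) + 156423 = \left(- \frac{687}{331} + 1085\right) + 156423 = \frac{358448}{331} + 156423 = \frac{52134461}{331}$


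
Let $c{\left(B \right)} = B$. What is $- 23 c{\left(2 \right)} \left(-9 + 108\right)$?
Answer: $-4554$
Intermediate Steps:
$- 23 c{\left(2 \right)} \left(-9 + 108\right) = \left(-23\right) 2 \left(-9 + 108\right) = \left(-46\right) 99 = -4554$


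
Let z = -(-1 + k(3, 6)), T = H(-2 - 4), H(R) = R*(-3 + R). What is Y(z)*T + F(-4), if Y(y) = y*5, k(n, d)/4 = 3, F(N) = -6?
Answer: -2976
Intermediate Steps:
k(n, d) = 12 (k(n, d) = 4*3 = 12)
T = 54 (T = (-2 - 4)*(-3 + (-2 - 4)) = -6*(-3 - 6) = -6*(-9) = 54)
z = -11 (z = -(-1 + 12) = -1*11 = -11)
Y(y) = 5*y
Y(z)*T + F(-4) = (5*(-11))*54 - 6 = -55*54 - 6 = -2970 - 6 = -2976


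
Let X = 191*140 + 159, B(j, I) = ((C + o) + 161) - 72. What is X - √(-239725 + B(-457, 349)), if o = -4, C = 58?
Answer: 26899 - I*√239582 ≈ 26899.0 - 489.47*I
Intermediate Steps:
B(j, I) = 143 (B(j, I) = ((58 - 4) + 161) - 72 = (54 + 161) - 72 = 215 - 72 = 143)
X = 26899 (X = 26740 + 159 = 26899)
X - √(-239725 + B(-457, 349)) = 26899 - √(-239725 + 143) = 26899 - √(-239582) = 26899 - I*√239582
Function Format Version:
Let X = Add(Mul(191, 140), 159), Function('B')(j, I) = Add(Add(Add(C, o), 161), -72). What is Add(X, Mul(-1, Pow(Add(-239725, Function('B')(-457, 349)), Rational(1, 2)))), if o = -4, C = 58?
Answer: Add(26899, Mul(-1, I, Pow(239582, Rational(1, 2)))) ≈ Add(26899., Mul(-489.47, I))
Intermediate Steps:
Function('B')(j, I) = 143 (Function('B')(j, I) = Add(Add(Add(58, -4), 161), -72) = Add(Add(54, 161), -72) = Add(215, -72) = 143)
X = 26899 (X = Add(26740, 159) = 26899)
Add(X, Mul(-1, Pow(Add(-239725, Function('B')(-457, 349)), Rational(1, 2)))) = Add(26899, Mul(-1, Pow(Add(-239725, 143), Rational(1, 2)))) = Add(26899, Mul(-1, Pow(-239582, Rational(1, 2)))) = Add(26899, Mul(-1, Mul(I, Pow(239582, Rational(1, 2))))) = Add(26899, Mul(-1, I, Pow(239582, Rational(1, 2))))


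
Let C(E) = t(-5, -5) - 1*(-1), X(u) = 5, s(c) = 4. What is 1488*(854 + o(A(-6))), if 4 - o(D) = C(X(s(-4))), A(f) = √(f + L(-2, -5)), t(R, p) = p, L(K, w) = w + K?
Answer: 1282656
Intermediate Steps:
L(K, w) = K + w
A(f) = √(-7 + f) (A(f) = √(f + (-2 - 5)) = √(f - 7) = √(-7 + f))
C(E) = -4 (C(E) = -5 - 1*(-1) = -5 + 1 = -4)
o(D) = 8 (o(D) = 4 - 1*(-4) = 4 + 4 = 8)
1488*(854 + o(A(-6))) = 1488*(854 + 8) = 1488*862 = 1282656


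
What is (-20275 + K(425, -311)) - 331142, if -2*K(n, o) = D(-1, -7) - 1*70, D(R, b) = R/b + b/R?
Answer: -2459699/7 ≈ -3.5139e+5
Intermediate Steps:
K(n, o) = 220/7 (K(n, o) = -((-1/(-7) - 7/(-1)) - 1*70)/2 = -((-1*(-⅐) - 7*(-1)) - 70)/2 = -((⅐ + 7) - 70)/2 = -(50/7 - 70)/2 = -½*(-440/7) = 220/7)
(-20275 + K(425, -311)) - 331142 = (-20275 + 220/7) - 331142 = -141705/7 - 331142 = -2459699/7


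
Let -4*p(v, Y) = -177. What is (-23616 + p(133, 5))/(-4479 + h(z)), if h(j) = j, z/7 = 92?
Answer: 94287/15340 ≈ 6.1465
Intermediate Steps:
z = 644 (z = 7*92 = 644)
p(v, Y) = 177/4 (p(v, Y) = -¼*(-177) = 177/4)
(-23616 + p(133, 5))/(-4479 + h(z)) = (-23616 + 177/4)/(-4479 + 644) = -94287/4/(-3835) = -94287/4*(-1/3835) = 94287/15340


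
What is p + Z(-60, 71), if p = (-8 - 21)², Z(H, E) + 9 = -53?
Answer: 779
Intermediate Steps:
Z(H, E) = -62 (Z(H, E) = -9 - 53 = -62)
p = 841 (p = (-29)² = 841)
p + Z(-60, 71) = 841 - 62 = 779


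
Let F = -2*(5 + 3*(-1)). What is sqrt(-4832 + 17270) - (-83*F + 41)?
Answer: -373 + 3*sqrt(1382) ≈ -261.47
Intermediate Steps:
F = -4 (F = -2*(5 - 3) = -2*2 = -4)
sqrt(-4832 + 17270) - (-83*F + 41) = sqrt(-4832 + 17270) - (-83*(-4) + 41) = sqrt(12438) - (332 + 41) = 3*sqrt(1382) - 1*373 = 3*sqrt(1382) - 373 = -373 + 3*sqrt(1382)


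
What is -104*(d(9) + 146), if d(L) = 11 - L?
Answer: -15392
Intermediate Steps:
-104*(d(9) + 146) = -104*((11 - 1*9) + 146) = -104*((11 - 9) + 146) = -104*(2 + 146) = -104*148 = -15392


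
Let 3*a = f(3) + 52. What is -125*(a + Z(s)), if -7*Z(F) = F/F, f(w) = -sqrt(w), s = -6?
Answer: -45125/21 + 125*sqrt(3)/3 ≈ -2076.6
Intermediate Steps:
Z(F) = -1/7 (Z(F) = -F/(7*F) = -1/7*1 = -1/7)
a = 52/3 - sqrt(3)/3 (a = (-sqrt(3) + 52)/3 = (52 - sqrt(3))/3 = 52/3 - sqrt(3)/3 ≈ 16.756)
-125*(a + Z(s)) = -125*((52/3 - sqrt(3)/3) - 1/7) = -125*(361/21 - sqrt(3)/3) = -45125/21 + 125*sqrt(3)/3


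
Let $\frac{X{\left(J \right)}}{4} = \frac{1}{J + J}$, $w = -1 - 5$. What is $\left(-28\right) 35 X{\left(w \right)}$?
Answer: $\frac{980}{3} \approx 326.67$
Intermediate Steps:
$w = -6$
$X{\left(J \right)} = \frac{2}{J}$ ($X{\left(J \right)} = \frac{4}{J + J} = \frac{4}{2 J} = 4 \frac{1}{2 J} = \frac{2}{J}$)
$\left(-28\right) 35 X{\left(w \right)} = \left(-28\right) 35 \frac{2}{-6} = - 980 \cdot 2 \left(- \frac{1}{6}\right) = \left(-980\right) \left(- \frac{1}{3}\right) = \frac{980}{3}$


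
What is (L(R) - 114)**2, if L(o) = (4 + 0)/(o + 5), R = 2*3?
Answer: 1562500/121 ≈ 12913.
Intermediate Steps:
R = 6
L(o) = 4/(5 + o)
(L(R) - 114)**2 = (4/(5 + 6) - 114)**2 = (4/11 - 114)**2 = (-1250/11)**2 = 1562500/121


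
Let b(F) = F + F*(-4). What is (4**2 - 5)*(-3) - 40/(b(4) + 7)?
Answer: -25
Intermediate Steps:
b(F) = -3*F (b(F) = F - 4*F = -3*F)
(4**2 - 5)*(-3) - 40/(b(4) + 7) = (4**2 - 5)*(-3) - 40/(-3*4 + 7) = (16 - 5)*(-3) - 40/(-12 + 7) = 11*(-3) - 40/(-5) = -33 - 40*(-1/5) = -33 + 8 = -25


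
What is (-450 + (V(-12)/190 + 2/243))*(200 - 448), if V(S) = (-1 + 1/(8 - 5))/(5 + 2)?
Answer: 18033692248/161595 ≈ 1.1160e+5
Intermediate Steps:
V(S) = -2/21 (V(S) = (-1 + 1/3)/7 = (-1 + ⅓)*(⅐) = -⅔*⅐ = -2/21)
(-450 + (V(-12)/190 + 2/243))*(200 - 448) = (-450 + (-2/21/190 + 2/243))*(200 - 448) = (-450 + (-2/21*1/190 + 2*(1/243)))*(-248) = (-450 + (-1/1995 + 2/243))*(-248) = (-450 + 1249/161595)*(-248) = -72716501/161595*(-248) = 18033692248/161595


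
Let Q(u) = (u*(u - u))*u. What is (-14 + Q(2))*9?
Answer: -126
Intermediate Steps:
Q(u) = 0 (Q(u) = (u*0)*u = 0*u = 0)
(-14 + Q(2))*9 = (-14 + 0)*9 = -14*9 = -126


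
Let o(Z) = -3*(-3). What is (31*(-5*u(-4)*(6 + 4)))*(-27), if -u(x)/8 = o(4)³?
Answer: -244069200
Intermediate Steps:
o(Z) = 9
u(x) = -5832 (u(x) = -8*9³ = -8*729 = -5832)
(31*(-5*u(-4)*(6 + 4)))*(-27) = (31*(-(-29160)*(6 + 4)))*(-27) = (31*(-(-29160)*10))*(-27) = (31*(-5*(-58320)))*(-27) = (31*291600)*(-27) = 9039600*(-27) = -244069200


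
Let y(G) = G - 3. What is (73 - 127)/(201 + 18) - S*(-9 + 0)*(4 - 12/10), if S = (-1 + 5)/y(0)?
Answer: -12354/365 ≈ -33.847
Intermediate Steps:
y(G) = -3 + G
S = -4/3 (S = (-1 + 5)/(-3 + 0) = 4/(-3) = 4*(-⅓) = -4/3 ≈ -1.3333)
(73 - 127)/(201 + 18) - S*(-9 + 0)*(4 - 12/10) = (73 - 127)/(201 + 18) - (-4)*(-9 + 0)*(4 - 12/10)/3 = -54/219 - (-4)*(-9*(4 - 12*⅒))/3 = -54*1/219 - (-4)*(-9*(4 - 6/5))/3 = -18/73 - (-4)*(-9*14/5)/3 = -18/73 - (-4)*(-126)/(3*5) = -18/73 - 1*168/5 = -18/73 - 168/5 = -12354/365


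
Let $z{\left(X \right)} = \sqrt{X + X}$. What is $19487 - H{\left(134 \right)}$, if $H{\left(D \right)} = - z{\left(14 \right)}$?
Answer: $19487 + 2 \sqrt{7} \approx 19492.0$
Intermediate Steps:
$z{\left(X \right)} = \sqrt{2} \sqrt{X}$ ($z{\left(X \right)} = \sqrt{2 X} = \sqrt{2} \sqrt{X}$)
$H{\left(D \right)} = - 2 \sqrt{7}$ ($H{\left(D \right)} = - \sqrt{2} \sqrt{14} = - 2 \sqrt{7}$)
$19487 - H{\left(134 \right)} = 19487 - - 2 \sqrt{7} = 19487 + 2 \sqrt{7}$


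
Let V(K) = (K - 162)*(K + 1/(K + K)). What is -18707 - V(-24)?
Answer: -185399/8 ≈ -23175.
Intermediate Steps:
V(K) = (-162 + K)*(K + 1/(2*K))
-18707 - V(-24) = -18707 - (½ + (-24)² - 162*(-24) - 81/(-24)) = -18707 - (½ + 576 + 3888 - 81*(-1/24)) = -18707 - (½ + 576 + 3888 + 27/8) = -18707 - 1*35743/8 = -18707 - 35743/8 = -185399/8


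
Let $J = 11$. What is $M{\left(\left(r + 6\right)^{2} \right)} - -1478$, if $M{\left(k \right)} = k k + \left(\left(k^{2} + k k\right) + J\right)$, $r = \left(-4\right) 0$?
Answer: $5377$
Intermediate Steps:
$r = 0$
$M{\left(k \right)} = 11 + 3 k^{2}$ ($M{\left(k \right)} = k k + \left(\left(k^{2} + k k\right) + 11\right) = k^{2} + \left(\left(k^{2} + k^{2}\right) + 11\right) = k^{2} + \left(2 k^{2} + 11\right) = k^{2} + \left(11 + 2 k^{2}\right) = 11 + 3 k^{2}$)
$M{\left(\left(r + 6\right)^{2} \right)} - -1478 = \left(11 + 3 \left(\left(0 + 6\right)^{2}\right)^{2}\right) - -1478 = \left(11 + 3 \left(6^{2}\right)^{2}\right) + 1478 = \left(11 + 3 \cdot 36^{2}\right) + 1478 = \left(11 + 3 \cdot 1296\right) + 1478 = \left(11 + 3888\right) + 1478 = 3899 + 1478 = 5377$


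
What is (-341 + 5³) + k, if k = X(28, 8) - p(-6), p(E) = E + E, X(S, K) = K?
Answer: -196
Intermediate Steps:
p(E) = 2*E
k = 20 (k = 8 - 2*(-6) = 8 - 1*(-12) = 8 + 12 = 20)
(-341 + 5³) + k = (-341 + 5³) + 20 = (-341 + 125) + 20 = -216 + 20 = -196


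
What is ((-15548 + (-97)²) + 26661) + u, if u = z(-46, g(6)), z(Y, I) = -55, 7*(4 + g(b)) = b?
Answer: 20467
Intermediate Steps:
g(b) = -4 + b/7
u = -55
((-15548 + (-97)²) + 26661) + u = ((-15548 + (-97)²) + 26661) - 55 = ((-15548 + 9409) + 26661) - 55 = (-6139 + 26661) - 55 = 20522 - 55 = 20467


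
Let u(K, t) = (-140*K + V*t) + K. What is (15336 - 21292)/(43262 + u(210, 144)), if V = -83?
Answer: -1489/530 ≈ -2.8094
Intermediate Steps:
u(K, t) = -139*K - 83*t (u(K, t) = (-140*K - 83*t) + K = -139*K - 83*t)
(15336 - 21292)/(43262 + u(210, 144)) = (15336 - 21292)/(43262 + (-139*210 - 83*144)) = -5956/(43262 + (-29190 - 11952)) = -5956/(43262 - 41142) = -5956/2120 = -5956*1/2120 = -1489/530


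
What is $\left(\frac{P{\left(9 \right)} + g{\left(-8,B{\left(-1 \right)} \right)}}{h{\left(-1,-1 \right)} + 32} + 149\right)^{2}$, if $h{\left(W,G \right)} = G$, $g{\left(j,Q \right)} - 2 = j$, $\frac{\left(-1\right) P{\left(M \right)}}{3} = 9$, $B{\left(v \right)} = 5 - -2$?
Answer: $\frac{21031396}{961} \approx 21885.0$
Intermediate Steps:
$B{\left(v \right)} = 7$ ($B{\left(v \right)} = 5 + 2 = 7$)
$P{\left(M \right)} = -27$ ($P{\left(M \right)} = \left(-3\right) 9 = -27$)
$g{\left(j,Q \right)} = 2 + j$
$\left(\frac{P{\left(9 \right)} + g{\left(-8,B{\left(-1 \right)} \right)}}{h{\left(-1,-1 \right)} + 32} + 149\right)^{2} = \left(\frac{-27 + \left(2 - 8\right)}{-1 + 32} + 149\right)^{2} = \left(\frac{-27 - 6}{31} + 149\right)^{2} = \left(\left(-33\right) \frac{1}{31} + 149\right)^{2} = \left(- \frac{33}{31} + 149\right)^{2} = \left(\frac{4586}{31}\right)^{2} = \frac{21031396}{961}$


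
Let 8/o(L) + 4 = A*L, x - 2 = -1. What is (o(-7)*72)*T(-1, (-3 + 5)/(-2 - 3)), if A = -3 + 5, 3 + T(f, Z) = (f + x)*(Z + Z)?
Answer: 96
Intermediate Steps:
x = 1 (x = 2 - 1 = 1)
T(f, Z) = -3 + 2*Z*(1 + f) (T(f, Z) = -3 + (f + 1)*(Z + Z) = -3 + (1 + f)*(2*Z) = -3 + 2*Z*(1 + f))
A = 2
o(L) = 8/(-4 + 2*L)
(o(-7)*72)*T(-1, (-3 + 5)/(-2 - 3)) = ((4/(-2 - 7))*72)*(-3 + 2*((-3 + 5)/(-2 - 3)) + 2*((-3 + 5)/(-2 - 3))*(-1)) = ((4/(-9))*72)*(-3 + 2*(2/(-5)) + 2*(2/(-5))*(-1)) = ((4*(-⅑))*72)*(-3 + 2*(2*(-⅕)) + 2*(2*(-⅕))*(-1)) = (-4/9*72)*(-3 + 2*(-⅖) + 2*(-⅖)*(-1)) = -32*(-3 - ⅘ + ⅘) = -32*(-3) = 96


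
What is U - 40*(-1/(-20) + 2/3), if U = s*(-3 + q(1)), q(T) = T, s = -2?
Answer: -74/3 ≈ -24.667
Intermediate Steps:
U = 4 (U = -2*(-3 + 1) = -2*(-2) = 4)
U - 40*(-1/(-20) + 2/3) = 4 - 40*(-1/(-20) + 2/3) = 4 - 40*(-1*(-1/20) + 2*(⅓)) = 4 - 40*(1/20 + ⅔) = 4 - 40*43/60 = 4 - 86/3 = -74/3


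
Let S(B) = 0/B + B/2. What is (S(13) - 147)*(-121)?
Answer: 34001/2 ≈ 17001.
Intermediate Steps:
S(B) = B/2 (S(B) = 0 + B*(1/2) = 0 + B/2 = B/2)
(S(13) - 147)*(-121) = ((1/2)*13 - 147)*(-121) = (13/2 - 147)*(-121) = -281/2*(-121) = 34001/2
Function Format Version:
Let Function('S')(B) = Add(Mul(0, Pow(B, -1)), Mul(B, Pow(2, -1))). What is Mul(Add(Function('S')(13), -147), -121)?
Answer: Rational(34001, 2) ≈ 17001.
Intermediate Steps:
Function('S')(B) = Mul(Rational(1, 2), B) (Function('S')(B) = Add(0, Mul(B, Rational(1, 2))) = Add(0, Mul(Rational(1, 2), B)) = Mul(Rational(1, 2), B))
Mul(Add(Function('S')(13), -147), -121) = Mul(Add(Mul(Rational(1, 2), 13), -147), -121) = Mul(Add(Rational(13, 2), -147), -121) = Mul(Rational(-281, 2), -121) = Rational(34001, 2)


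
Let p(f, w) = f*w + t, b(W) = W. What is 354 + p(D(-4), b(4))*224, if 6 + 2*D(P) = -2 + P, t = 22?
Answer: -94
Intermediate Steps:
D(P) = -4 + P/2 (D(P) = -3 + (-2 + P)/2 = -3 + (-1 + P/2) = -4 + P/2)
p(f, w) = 22 + f*w (p(f, w) = f*w + 22 = 22 + f*w)
354 + p(D(-4), b(4))*224 = 354 + (22 + (-4 + (1/2)*(-4))*4)*224 = 354 + (22 + (-4 - 2)*4)*224 = 354 + (22 - 6*4)*224 = 354 + (22 - 24)*224 = 354 - 2*224 = 354 - 448 = -94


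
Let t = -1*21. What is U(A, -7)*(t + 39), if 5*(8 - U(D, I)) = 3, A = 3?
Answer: 666/5 ≈ 133.20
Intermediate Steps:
U(D, I) = 37/5 (U(D, I) = 8 - 1/5*3 = 8 - 3/5 = 37/5)
t = -21
U(A, -7)*(t + 39) = 37*(-21 + 39)/5 = (37/5)*18 = 666/5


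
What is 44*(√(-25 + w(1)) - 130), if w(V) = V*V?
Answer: -5720 + 88*I*√6 ≈ -5720.0 + 215.56*I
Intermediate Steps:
w(V) = V²
44*(√(-25 + w(1)) - 130) = 44*(√(-25 + 1²) - 130) = 44*(√(-25 + 1) - 130) = 44*(√(-24) - 130) = 44*(2*I*√6 - 130) = 44*(-130 + 2*I*√6) = -5720 + 88*I*√6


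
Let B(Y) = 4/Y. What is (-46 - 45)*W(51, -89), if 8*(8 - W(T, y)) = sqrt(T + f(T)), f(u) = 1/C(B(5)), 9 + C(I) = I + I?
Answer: -728 + 91*sqrt(69634)/296 ≈ -646.87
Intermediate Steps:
C(I) = -9 + 2*I (C(I) = -9 + (I + I) = -9 + 2*I)
f(u) = -5/37 (f(u) = 1/(-9 + 2*(4/5)) = 1/(-9 + 8/5) = 1/(-37/5) = -5/37)
W(T, y) = 8 - sqrt(-5/37 + T)/8 (W(T, y) = 8 - sqrt(T - 5/37)/8 = 8 - sqrt(-5/37 + T)/8)
(-46 - 45)*W(51, -89) = (-46 - 45)*(8 - sqrt(-185 + 1369*51)/296) = -91*(8 - sqrt(-185 + 69819)/296) = -91*(8 - sqrt(69634)/296) = -728 + 91*sqrt(69634)/296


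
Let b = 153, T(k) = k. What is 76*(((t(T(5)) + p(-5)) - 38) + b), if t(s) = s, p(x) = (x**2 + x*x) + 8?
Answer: 13528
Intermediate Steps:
p(x) = 8 + 2*x**2 (p(x) = (x**2 + x**2) + 8 = 2*x**2 + 8 = 8 + 2*x**2)
76*(((t(T(5)) + p(-5)) - 38) + b) = 76*(((5 + (8 + 2*(-5)**2)) - 38) + 153) = 76*(((5 + (8 + 2*25)) - 38) + 153) = 76*(((5 + (8 + 50)) - 38) + 153) = 76*(((5 + 58) - 38) + 153) = 76*((63 - 38) + 153) = 76*(25 + 153) = 76*178 = 13528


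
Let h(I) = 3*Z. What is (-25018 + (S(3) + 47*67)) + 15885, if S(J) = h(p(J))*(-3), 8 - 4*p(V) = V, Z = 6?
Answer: -6038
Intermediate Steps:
p(V) = 2 - V/4
h(I) = 18 (h(I) = 3*6 = 18)
S(J) = -54 (S(J) = 18*(-3) = -54)
(-25018 + (S(3) + 47*67)) + 15885 = (-25018 + (-54 + 47*67)) + 15885 = (-25018 + (-54 + 3149)) + 15885 = (-25018 + 3095) + 15885 = -21923 + 15885 = -6038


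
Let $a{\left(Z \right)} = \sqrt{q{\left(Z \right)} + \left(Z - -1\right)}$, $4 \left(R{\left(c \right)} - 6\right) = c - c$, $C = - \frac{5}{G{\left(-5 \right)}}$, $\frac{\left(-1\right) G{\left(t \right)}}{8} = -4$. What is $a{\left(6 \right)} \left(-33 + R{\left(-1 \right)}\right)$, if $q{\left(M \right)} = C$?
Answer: $- \frac{27 \sqrt{438}}{8} \approx -70.634$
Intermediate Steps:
$G{\left(t \right)} = 32$ ($G{\left(t \right)} = \left(-8\right) \left(-4\right) = 32$)
$C = - \frac{5}{32} \approx -0.15625$
$R{\left(c \right)} = 6$ ($R{\left(c \right)} = 6 + \frac{c - c}{4} = 6 + \frac{1}{4} \cdot 0 = 6 + 0 = 6$)
$q{\left(M \right)} = - \frac{5}{32}$
$a{\left(Z \right)} = \sqrt{\frac{27}{32} + Z}$ ($a{\left(Z \right)} = \sqrt{- \frac{5}{32} + \left(Z - -1\right)} = \sqrt{- \frac{5}{32} + \left(Z + 1\right)} = \sqrt{- \frac{5}{32} + \left(1 + Z\right)} = \sqrt{\frac{27}{32} + Z}$)
$a{\left(6 \right)} \left(-33 + R{\left(-1 \right)}\right) = \frac{\sqrt{54 + 64 \cdot 6}}{8} \left(-33 + 6\right) = \frac{\sqrt{54 + 384}}{8} \left(-27\right) = \frac{\sqrt{438}}{8} \left(-27\right) = - \frac{27 \sqrt{438}}{8}$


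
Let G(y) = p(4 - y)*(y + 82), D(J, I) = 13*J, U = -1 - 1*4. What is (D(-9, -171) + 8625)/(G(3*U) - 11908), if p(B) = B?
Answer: -4/5 ≈ -0.80000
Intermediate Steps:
U = -5 (U = -1 - 4 = -5)
G(y) = (4 - y)*(82 + y) (G(y) = (4 - y)*(y + 82) = (4 - y)*(82 + y))
(D(-9, -171) + 8625)/(G(3*U) - 11908) = (13*(-9) + 8625)/(-(-4 + 3*(-5))*(82 + 3*(-5)) - 11908) = (-117 + 8625)/(-(-4 - 15)*(82 - 15) - 11908) = 8508/(-1*(-19)*67 - 11908) = 8508/(1273 - 11908) = 8508/(-10635) = 8508*(-1/10635) = -4/5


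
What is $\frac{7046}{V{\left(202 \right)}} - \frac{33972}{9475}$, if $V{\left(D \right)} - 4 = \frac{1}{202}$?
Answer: $\frac{13458208352}{7665275} \approx 1755.7$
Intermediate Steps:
$V{\left(D \right)} = \frac{809}{202}$ ($V{\left(D \right)} = 4 + \frac{1}{202} = \frac{809}{202}$)
$\frac{7046}{V{\left(202 \right)}} - \frac{33972}{9475} = \frac{7046}{\frac{809}{202}} - \frac{33972}{9475} = 7046 \cdot \frac{202}{809} - \frac{33972}{9475} = \frac{1423292}{809} - \frac{33972}{9475} = \frac{13458208352}{7665275}$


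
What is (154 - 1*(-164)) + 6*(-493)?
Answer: -2640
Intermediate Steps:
(154 - 1*(-164)) + 6*(-493) = (154 + 164) - 2958 = 318 - 2958 = -2640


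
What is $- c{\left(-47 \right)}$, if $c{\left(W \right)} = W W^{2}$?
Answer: $103823$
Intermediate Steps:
$c{\left(W \right)} = W^{3}$
$- c{\left(-47 \right)} = - \left(-47\right)^{3} = \left(-1\right) \left(-103823\right) = 103823$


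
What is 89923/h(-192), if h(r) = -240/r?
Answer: 359692/5 ≈ 71938.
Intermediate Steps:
89923/h(-192) = 89923/((-240/(-192))) = 89923/((-240*(-1/192))) = 89923/(5/4) = 89923*(⅘) = 359692/5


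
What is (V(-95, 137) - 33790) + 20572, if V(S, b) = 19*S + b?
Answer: -14886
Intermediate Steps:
V(S, b) = b + 19*S
(V(-95, 137) - 33790) + 20572 = ((137 + 19*(-95)) - 33790) + 20572 = ((137 - 1805) - 33790) + 20572 = (-1668 - 33790) + 20572 = -35458 + 20572 = -14886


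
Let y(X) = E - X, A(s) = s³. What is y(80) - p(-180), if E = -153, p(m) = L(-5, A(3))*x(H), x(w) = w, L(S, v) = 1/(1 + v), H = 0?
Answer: -233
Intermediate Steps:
p(m) = 0 (p(m) = 0/(1 + 3³) = 0/(1 + 27) = 0/28 = (1/28)*0 = 0)
y(X) = -153 - X
y(80) - p(-180) = (-153 - 1*80) - 1*0 = (-153 - 80) + 0 = -233 + 0 = -233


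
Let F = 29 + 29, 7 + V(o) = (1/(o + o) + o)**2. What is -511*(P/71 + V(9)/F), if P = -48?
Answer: -420734405/1334232 ≈ -315.34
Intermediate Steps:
V(o) = -7 + (o + 1/(2*o))**2 (V(o) = -7 + (1/(o + o) + o)**2 = -7 + (1/(2*o) + o)**2 = -7 + (o + 1/(2*o))**2)
F = 58
-511*(P/71 + V(9)/F) = -511*(-48/71 + (-6 + 9**2 + (1/4)/9**2)/58) = -511*(-48*1/71 + (-6 + 81 + (1/4)*(1/81))*(1/58)) = -511*(-48/71 + (-6 + 81 + 1/324)*(1/58)) = -511*(-48/71 + (24301/324)*(1/58)) = -511*(-48/71 + 24301/18792) = -511*823355/1334232 = -420734405/1334232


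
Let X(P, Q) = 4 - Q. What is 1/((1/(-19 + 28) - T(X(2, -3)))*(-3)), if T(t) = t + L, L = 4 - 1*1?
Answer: 3/89 ≈ 0.033708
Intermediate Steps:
L = 3 (L = 4 - 1 = 3)
T(t) = 3 + t (T(t) = t + 3 = 3 + t)
1/((1/(-19 + 28) - T(X(2, -3)))*(-3)) = 1/((1/(-19 + 28) - (3 + (4 - 1*(-3))))*(-3)) = 1/((1/9 - (3 + (4 + 3)))*(-3)) = 1/((1/9 - (3 + 7))*(-3)) = 1/((1/9 - 1*10)*(-3)) = 1/((1/9 - 10)*(-3)) = 1/(-89/9*(-3)) = 1/(89/3) = 3/89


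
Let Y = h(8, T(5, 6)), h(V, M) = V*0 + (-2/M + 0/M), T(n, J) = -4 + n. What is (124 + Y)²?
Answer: 14884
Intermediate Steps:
h(V, M) = -2/M (h(V, M) = 0 + (-2/M + 0) = 0 - 2/M = -2/M)
Y = -2 (Y = -2/(-4 + 5) = -2/1 = -2*1 = -2)
(124 + Y)² = (124 - 2)² = 122² = 14884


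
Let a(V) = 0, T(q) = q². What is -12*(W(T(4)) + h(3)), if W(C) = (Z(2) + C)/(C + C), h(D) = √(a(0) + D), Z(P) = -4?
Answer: -9/2 - 12*√3 ≈ -25.285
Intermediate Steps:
h(D) = √D (h(D) = √(0 + D) = √D)
W(C) = (-4 + C)/(2*C) (W(C) = (-4 + C)/(C + C) = (-4 + C)/((2*C)) = (-4 + C)*(1/(2*C)) = (-4 + C)/(2*C))
-12*(W(T(4)) + h(3)) = -12*((-4 + 4²)/(2*(4²)) + √3) = -12*((½)*(-4 + 16)/16 + √3) = -12*((½)*(1/16)*12 + √3) = -12*(3/8 + √3) = -9/2 - 12*√3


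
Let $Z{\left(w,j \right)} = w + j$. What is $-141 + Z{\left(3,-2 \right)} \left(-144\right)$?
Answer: $-285$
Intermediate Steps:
$Z{\left(w,j \right)} = j + w$
$-141 + Z{\left(3,-2 \right)} \left(-144\right) = -141 + \left(-2 + 3\right) \left(-144\right) = -141 + 1 \left(-144\right) = -141 - 144 = -285$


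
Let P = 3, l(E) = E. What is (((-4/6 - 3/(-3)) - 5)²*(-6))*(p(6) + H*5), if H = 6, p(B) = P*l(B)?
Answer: -6272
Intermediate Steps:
p(B) = 3*B
(((-4/6 - 3/(-3)) - 5)²*(-6))*(p(6) + H*5) = (((-4/6 - 3/(-3)) - 5)²*(-6))*(3*6 + 6*5) = (((-4*⅙ - 3*(-⅓)) - 5)²*(-6))*(18 + 30) = (((-⅔ + 1) - 5)²*(-6))*48 = ((⅓ - 5)²*(-6))*48 = ((-14/3)²*(-6))*48 = ((196/9)*(-6))*48 = -392/3*48 = -6272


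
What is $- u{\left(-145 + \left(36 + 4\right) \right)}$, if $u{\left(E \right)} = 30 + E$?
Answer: $75$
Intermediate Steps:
$- u{\left(-145 + \left(36 + 4\right) \right)} = - (30 + \left(-145 + \left(36 + 4\right)\right)) = - (30 + \left(-145 + 40\right)) = - (30 - 105) = \left(-1\right) \left(-75\right) = 75$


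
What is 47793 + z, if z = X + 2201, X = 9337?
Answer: 59331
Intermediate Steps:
z = 11538 (z = 9337 + 2201 = 11538)
47793 + z = 47793 + 11538 = 59331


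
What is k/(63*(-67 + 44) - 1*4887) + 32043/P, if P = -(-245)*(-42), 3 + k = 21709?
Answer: -35531599/5433120 ≈ -6.5398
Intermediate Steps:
k = 21706 (k = -3 + 21709 = 21706)
P = -10290 (P = -49*210 = -10290)
k/(63*(-67 + 44) - 1*4887) + 32043/P = 21706/(63*(-67 + 44) - 1*4887) + 32043/(-10290) = 21706/(63*(-23) - 4887) + 32043*(-1/10290) = 21706/(-1449 - 4887) - 10681/3430 = 21706/(-6336) - 10681/3430 = 21706*(-1/6336) - 10681/3430 = -10853/3168 - 10681/3430 = -35531599/5433120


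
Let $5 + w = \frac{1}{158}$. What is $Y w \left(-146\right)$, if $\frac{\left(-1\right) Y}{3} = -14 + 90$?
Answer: $- \frac{13132116}{79} \approx -1.6623 \cdot 10^{5}$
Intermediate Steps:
$Y = -228$ ($Y = - 3 \left(-14 + 90\right) = \left(-3\right) 76 = -228$)
$w = - \frac{789}{158}$ ($w = -5 + \frac{1}{158} = - \frac{789}{158} \approx -4.9937$)
$Y w \left(-146\right) = \left(-228\right) \left(- \frac{789}{158}\right) \left(-146\right) = \frac{89946}{79} \left(-146\right) = - \frac{13132116}{79}$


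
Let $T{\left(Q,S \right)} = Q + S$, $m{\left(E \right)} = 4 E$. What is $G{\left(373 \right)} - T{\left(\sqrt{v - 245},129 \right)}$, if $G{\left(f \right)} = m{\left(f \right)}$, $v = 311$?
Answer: $1363 - \sqrt{66} \approx 1354.9$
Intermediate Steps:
$G{\left(f \right)} = 4 f$
$G{\left(373 \right)} - T{\left(\sqrt{v - 245},129 \right)} = 4 \cdot 373 - \left(\sqrt{311 - 245} + 129\right) = 1492 - \left(\sqrt{66} + 129\right) = 1492 - \left(129 + \sqrt{66}\right) = 1363 - \sqrt{66}$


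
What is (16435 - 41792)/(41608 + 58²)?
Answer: -25357/44972 ≈ -0.56384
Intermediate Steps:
(16435 - 41792)/(41608 + 58²) = -25357/(41608 + 3364) = -25357/44972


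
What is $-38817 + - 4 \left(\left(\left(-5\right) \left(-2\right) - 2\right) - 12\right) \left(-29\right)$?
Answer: $-39281$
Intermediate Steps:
$-38817 + - 4 \left(\left(\left(-5\right) \left(-2\right) - 2\right) - 12\right) \left(-29\right) = -38817 + - 4 \left(\left(10 - 2\right) - 12\right) \left(-29\right) = -38817 + - 4 \left(8 - 12\right) \left(-29\right) = -38817 + \left(-4\right) \left(-4\right) \left(-29\right) = -38817 + 16 \left(-29\right) = -38817 - 464 = -39281$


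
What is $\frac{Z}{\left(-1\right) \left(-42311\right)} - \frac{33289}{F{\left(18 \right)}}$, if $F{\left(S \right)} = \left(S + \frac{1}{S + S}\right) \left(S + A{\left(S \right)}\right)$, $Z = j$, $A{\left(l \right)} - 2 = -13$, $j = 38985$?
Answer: $- \frac{50528562789}{192218873} \approx -262.87$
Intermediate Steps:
$A{\left(l \right)} = -11$ ($A{\left(l \right)} = 2 - 13 = -11$)
$Z = 38985$
$F{\left(S \right)} = \left(-11 + S\right) \left(S + \frac{1}{2 S}\right)$ ($F{\left(S \right)} = \left(S + \frac{1}{S + S}\right) \left(S - 11\right) = \left(S + \frac{1}{2 S}\right) \left(-11 + S\right) = \left(-11 + S\right) \left(S + \frac{1}{2 S}\right)$)
$\frac{Z}{\left(-1\right) \left(-42311\right)} - \frac{33289}{F{\left(18 \right)}} = \frac{38985}{\left(-1\right) \left(-42311\right)} - \frac{33289}{\frac{1}{2} + 18^{2} - 198 - \frac{11}{2 \cdot 18}} = \frac{38985}{42311} - \frac{33289}{\frac{1}{2} + 324 - 198 - \frac{11}{36}} = 38985 \cdot \frac{1}{42311} - \frac{33289}{\frac{1}{2} + 324 - 198 - \frac{11}{36}} = \frac{38985}{42311} - \frac{33289}{\frac{4543}{36}} = \frac{38985}{42311} - \frac{1198404}{4543} = - \frac{50528562789}{192218873}$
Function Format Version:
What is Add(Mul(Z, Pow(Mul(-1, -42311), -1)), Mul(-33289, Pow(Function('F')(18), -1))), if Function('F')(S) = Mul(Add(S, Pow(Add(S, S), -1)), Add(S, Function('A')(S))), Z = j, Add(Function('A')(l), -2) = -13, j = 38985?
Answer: Rational(-50528562789, 192218873) ≈ -262.87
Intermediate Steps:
Function('A')(l) = -11 (Function('A')(l) = Add(2, -13) = -11)
Z = 38985
Function('F')(S) = Mul(Add(-11, S), Add(S, Mul(Rational(1, 2), Pow(S, -1)))) (Function('F')(S) = Mul(Add(S, Pow(Add(S, S), -1)), Add(S, -11)) = Mul(Add(S, Pow(Mul(2, S), -1)), Add(-11, S)) = Mul(Add(S, Mul(Rational(1, 2), Pow(S, -1))), Add(-11, S)) = Mul(Add(-11, S), Add(S, Mul(Rational(1, 2), Pow(S, -1)))))
Add(Mul(Z, Pow(Mul(-1, -42311), -1)), Mul(-33289, Pow(Function('F')(18), -1))) = Add(Mul(38985, Pow(Mul(-1, -42311), -1)), Mul(-33289, Pow(Add(Rational(1, 2), Pow(18, 2), Mul(-11, 18), Mul(Rational(-11, 2), Pow(18, -1))), -1))) = Add(Mul(38985, Pow(42311, -1)), Mul(-33289, Pow(Add(Rational(1, 2), 324, -198, Mul(Rational(-11, 2), Rational(1, 18))), -1))) = Add(Mul(38985, Rational(1, 42311)), Mul(-33289, Pow(Add(Rational(1, 2), 324, -198, Rational(-11, 36)), -1))) = Add(Rational(38985, 42311), Mul(-33289, Pow(Rational(4543, 36), -1))) = Add(Rational(38985, 42311), Mul(-33289, Rational(36, 4543))) = Add(Rational(38985, 42311), Rational(-1198404, 4543)) = Rational(-50528562789, 192218873)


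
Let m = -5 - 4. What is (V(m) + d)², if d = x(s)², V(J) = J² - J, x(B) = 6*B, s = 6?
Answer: 1920996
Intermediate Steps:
m = -9
d = 1296 (d = (6*6)² = 36² = 1296)
(V(m) + d)² = (-9*(-1 - 9) + 1296)² = (-9*(-10) + 1296)² = (90 + 1296)² = 1386² = 1920996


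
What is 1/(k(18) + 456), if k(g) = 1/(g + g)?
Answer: 36/16417 ≈ 0.0021928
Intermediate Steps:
k(g) = 1/(2*g)
1/(k(18) + 456) = 1/((1/2)/18 + 456) = 1/((1/2)*(1/18) + 456) = 1/(1/36 + 456) = 1/(16417/36) = 36/16417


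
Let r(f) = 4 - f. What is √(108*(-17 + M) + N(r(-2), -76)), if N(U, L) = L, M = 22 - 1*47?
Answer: 2*I*√1153 ≈ 67.912*I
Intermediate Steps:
M = -25 (M = 22 - 47 = -25)
√(108*(-17 + M) + N(r(-2), -76)) = √(108*(-17 - 25) - 76) = √(108*(-42) - 76) = √(-4536 - 76) = √(-4612) = 2*I*√1153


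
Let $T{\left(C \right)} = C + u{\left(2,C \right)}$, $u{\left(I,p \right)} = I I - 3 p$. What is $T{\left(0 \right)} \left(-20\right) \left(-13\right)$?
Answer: $1040$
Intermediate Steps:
$u{\left(I,p \right)} = I^{2} - 3 p$
$T{\left(C \right)} = 4 - 2 C$ ($T{\left(C \right)} = C - \left(-4 + 3 C\right) = 4 - 2 C$)
$T{\left(0 \right)} \left(-20\right) \left(-13\right) = \left(4 - 0\right) \left(-20\right) \left(-13\right) = \left(4 + 0\right) \left(-20\right) \left(-13\right) = 4 \left(-20\right) \left(-13\right) = \left(-80\right) \left(-13\right) = 1040$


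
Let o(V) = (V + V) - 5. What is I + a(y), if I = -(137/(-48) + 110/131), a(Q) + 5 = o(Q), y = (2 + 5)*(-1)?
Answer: -138245/6288 ≈ -21.986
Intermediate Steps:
o(V) = -5 + 2*V (o(V) = 2*V - 5 = -5 + 2*V)
y = -7 (y = 7*(-1) = -7)
a(Q) = -10 + 2*Q (a(Q) = -5 + (-5 + 2*Q) = -10 + 2*Q)
I = 12667/6288 (I = -(137*(-1/48) + 110*(1/131)) = -(-137/48 + 110/131) = -1*(-12667/6288) = 12667/6288 ≈ 2.0145)
I + a(y) = 12667/6288 + (-10 + 2*(-7)) = 12667/6288 + (-10 - 14) = 12667/6288 - 24 = -138245/6288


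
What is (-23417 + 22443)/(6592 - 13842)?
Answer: 487/3625 ≈ 0.13434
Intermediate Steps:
(-23417 + 22443)/(6592 - 13842) = -974/(-7250) = -974*(-1/7250) = 487/3625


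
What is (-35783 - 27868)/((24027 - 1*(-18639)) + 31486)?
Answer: -63651/74152 ≈ -0.85839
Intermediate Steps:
(-35783 - 27868)/((24027 - 1*(-18639)) + 31486) = -63651/((24027 + 18639) + 31486) = -63651/(42666 + 31486) = -63651/74152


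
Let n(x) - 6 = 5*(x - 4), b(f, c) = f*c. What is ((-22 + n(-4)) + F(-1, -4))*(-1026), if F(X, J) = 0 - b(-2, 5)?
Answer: 47196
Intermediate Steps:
b(f, c) = c*f
F(X, J) = 10 (F(X, J) = 0 - 5*(-2) = 0 - 1*(-10) = 0 + 10 = 10)
n(x) = -14 + 5*x (n(x) = 6 + 5*(x - 4) = 6 + 5*(-4 + x) = 6 + (-20 + 5*x) = -14 + 5*x)
((-22 + n(-4)) + F(-1, -4))*(-1026) = ((-22 + (-14 + 5*(-4))) + 10)*(-1026) = ((-22 + (-14 - 20)) + 10)*(-1026) = ((-22 - 34) + 10)*(-1026) = (-56 + 10)*(-1026) = -46*(-1026) = 47196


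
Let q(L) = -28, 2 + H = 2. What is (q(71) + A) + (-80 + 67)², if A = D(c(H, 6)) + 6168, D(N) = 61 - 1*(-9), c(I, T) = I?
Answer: 6379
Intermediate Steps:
H = 0 (H = -2 + 2 = 0)
D(N) = 70 (D(N) = 61 + 9 = 70)
A = 6238 (A = 70 + 6168 = 6238)
(q(71) + A) + (-80 + 67)² = (-28 + 6238) + (-80 + 67)² = 6210 + (-13)² = 6210 + 169 = 6379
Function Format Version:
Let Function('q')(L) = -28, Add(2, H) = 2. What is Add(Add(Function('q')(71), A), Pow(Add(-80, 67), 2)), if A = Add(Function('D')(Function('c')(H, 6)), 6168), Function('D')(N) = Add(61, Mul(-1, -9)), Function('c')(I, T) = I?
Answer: 6379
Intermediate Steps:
H = 0 (H = Add(-2, 2) = 0)
Function('D')(N) = 70 (Function('D')(N) = Add(61, 9) = 70)
A = 6238 (A = Add(70, 6168) = 6238)
Add(Add(Function('q')(71), A), Pow(Add(-80, 67), 2)) = Add(Add(-28, 6238), Pow(Add(-80, 67), 2)) = Add(6210, Pow(-13, 2)) = Add(6210, 169) = 6379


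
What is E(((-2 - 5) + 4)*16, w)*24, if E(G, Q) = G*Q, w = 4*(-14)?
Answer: 64512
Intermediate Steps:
w = -56
E(((-2 - 5) + 4)*16, w)*24 = ((((-2 - 5) + 4)*16)*(-56))*24 = (((-7 + 4)*16)*(-56))*24 = (-3*16*(-56))*24 = -48*(-56)*24 = 2688*24 = 64512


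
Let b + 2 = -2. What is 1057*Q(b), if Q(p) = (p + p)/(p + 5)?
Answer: -8456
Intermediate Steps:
b = -4 (b = -2 - 2 = -4)
Q(p) = 2*p/(5 + p) (Q(p) = (2*p)/(5 + p) = 2*p/(5 + p))
1057*Q(b) = 1057*(2*(-4)/(5 - 4)) = 1057*(2*(-4)/1) = 1057*(2*(-4)*1) = 1057*(-8) = -8456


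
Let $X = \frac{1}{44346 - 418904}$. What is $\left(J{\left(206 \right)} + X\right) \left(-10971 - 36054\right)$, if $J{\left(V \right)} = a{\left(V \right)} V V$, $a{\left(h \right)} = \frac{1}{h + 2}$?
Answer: $- \frac{93431286667125}{9738508} \approx -9.594 \cdot 10^{6}$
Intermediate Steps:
$X = - \frac{1}{374558}$ ($X = \frac{1}{-374558} = - \frac{1}{374558} \approx -2.6698 \cdot 10^{-6}$)
$a{\left(h \right)} = \frac{1}{2 + h}$
$J{\left(V \right)} = \frac{V^{2}}{2 + V}$ ($J{\left(V \right)} = \frac{V}{2 + V} V = \frac{V^{2}}{2 + V}$)
$\left(J{\left(206 \right)} + X\right) \left(-10971 - 36054\right) = \left(\frac{206^{2}}{2 + 206} - \frac{1}{374558}\right) \left(-10971 - 36054\right) = \left(\frac{42436}{208} - \frac{1}{374558}\right) \left(-47025\right) = \left(42436 \cdot \frac{1}{208} - \frac{1}{374558}\right) \left(-47025\right) = \left(\frac{10609}{52} - \frac{1}{374558}\right) \left(-47025\right) = \frac{1986842885}{9738508} \left(-47025\right) = - \frac{93431286667125}{9738508}$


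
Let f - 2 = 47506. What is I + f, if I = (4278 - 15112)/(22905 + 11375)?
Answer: 814281703/17140 ≈ 47508.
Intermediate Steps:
f = 47508 (f = 2 + 47506 = 47508)
I = -5417/17140 (I = -10834/34280 = -10834*1/34280 = -5417/17140 ≈ -0.31604)
I + f = -5417/17140 + 47508 = 814281703/17140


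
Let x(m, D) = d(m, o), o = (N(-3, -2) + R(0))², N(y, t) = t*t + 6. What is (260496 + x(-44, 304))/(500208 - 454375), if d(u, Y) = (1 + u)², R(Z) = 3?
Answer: 262345/45833 ≈ 5.7239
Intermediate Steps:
N(y, t) = 6 + t² (N(y, t) = t² + 6 = 6 + t²)
o = 169 (o = ((6 + (-2)²) + 3)² = ((6 + 4) + 3)² = (10 + 3)² = 13² = 169)
x(m, D) = (1 + m)²
(260496 + x(-44, 304))/(500208 - 454375) = (260496 + (1 - 44)²)/(500208 - 454375) = (260496 + (-43)²)/45833 = (260496 + 1849)*(1/45833) = 262345*(1/45833) = 262345/45833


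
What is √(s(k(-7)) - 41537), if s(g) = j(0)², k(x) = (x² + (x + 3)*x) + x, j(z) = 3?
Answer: 2*I*√10382 ≈ 203.78*I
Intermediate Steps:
k(x) = x + x² + x*(3 + x) (k(x) = (x² + (3 + x)*x) + x = (x² + x*(3 + x)) + x = x + x² + x*(3 + x))
s(g) = 9 (s(g) = 3² = 9)
√(s(k(-7)) - 41537) = √(9 - 41537) = √(-41528) = 2*I*√10382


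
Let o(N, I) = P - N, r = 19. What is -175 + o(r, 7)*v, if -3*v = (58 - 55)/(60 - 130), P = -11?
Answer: -1228/7 ≈ -175.43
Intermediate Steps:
o(N, I) = -11 - N
v = 1/70 (v = -(58 - 55)/(3*(60 - 130)) = -1/(-70) = -(-1)/70 = -⅓*(-3/70) = 1/70 ≈ 0.014286)
-175 + o(r, 7)*v = -175 + (-11 - 1*19)*(1/70) = -175 + (-11 - 19)*(1/70) = -175 - 30*1/70 = -175 - 3/7 = -1228/7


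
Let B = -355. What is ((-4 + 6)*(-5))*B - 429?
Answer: 3121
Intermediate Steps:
((-4 + 6)*(-5))*B - 429 = ((-4 + 6)*(-5))*(-355) - 429 = (2*(-5))*(-355) - 429 = -10*(-355) - 429 = 3550 - 429 = 3121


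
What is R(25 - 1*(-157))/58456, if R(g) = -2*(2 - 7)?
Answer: 5/29228 ≈ 0.00017107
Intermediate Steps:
R(g) = 10 (R(g) = -2*(-5) = 10)
R(25 - 1*(-157))/58456 = 10/58456 = 10*(1/58456) = 5/29228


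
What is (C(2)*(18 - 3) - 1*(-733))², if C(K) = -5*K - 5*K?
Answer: 187489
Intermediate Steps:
C(K) = -10*K
(C(2)*(18 - 3) - 1*(-733))² = ((-10*2)*(18 - 3) - 1*(-733))² = (-20*15 + 733)² = (-300 + 733)² = 433² = 187489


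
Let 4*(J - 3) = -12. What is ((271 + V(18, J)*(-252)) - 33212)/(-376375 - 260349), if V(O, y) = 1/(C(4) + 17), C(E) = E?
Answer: 32953/636724 ≈ 0.051754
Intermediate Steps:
J = 0 (J = 3 + (1/4)*(-12) = 3 - 3 = 0)
V(O, y) = 1/21 (V(O, y) = 1/(4 + 17) = 1/21)
((271 + V(18, J)*(-252)) - 33212)/(-376375 - 260349) = ((271 + (1/21)*(-252)) - 33212)/(-376375 - 260349) = ((271 - 12) - 33212)/(-636724) = (259 - 33212)*(-1/636724) = -32953*(-1/636724) = 32953/636724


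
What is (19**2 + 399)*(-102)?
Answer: -77520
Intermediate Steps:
(19**2 + 399)*(-102) = (361 + 399)*(-102) = 760*(-102) = -77520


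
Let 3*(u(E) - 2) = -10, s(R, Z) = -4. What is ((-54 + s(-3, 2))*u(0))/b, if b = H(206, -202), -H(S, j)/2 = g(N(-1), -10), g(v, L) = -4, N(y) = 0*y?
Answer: 29/3 ≈ 9.6667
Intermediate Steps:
N(y) = 0
H(S, j) = 8 (H(S, j) = -2*(-4) = 8)
u(E) = -4/3 (u(E) = 2 + (1/3)*(-10) = 2 - 10/3 = -4/3)
b = 8
((-54 + s(-3, 2))*u(0))/b = ((-54 - 4)*(-4/3))/8 = -58*(-4/3)*(1/8) = (232/3)*(1/8) = 29/3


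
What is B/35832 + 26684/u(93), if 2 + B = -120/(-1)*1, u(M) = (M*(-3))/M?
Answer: -159356789/17916 ≈ -8894.7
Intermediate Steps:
u(M) = -3 (u(M) = (-3*M)/M = -3)
B = 118 (B = -2 - 120/(-1)*1 = -2 - 120*(-1)*1 = -2 - 5*(-24)*1 = -2 + 120*1 = -2 + 120 = 118)
B/35832 + 26684/u(93) = 118/35832 + 26684/(-3) = 118*(1/35832) + 26684*(-⅓) = 59/17916 - 26684/3 = -159356789/17916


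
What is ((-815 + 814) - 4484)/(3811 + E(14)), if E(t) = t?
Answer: -299/255 ≈ -1.1725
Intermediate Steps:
((-815 + 814) - 4484)/(3811 + E(14)) = ((-815 + 814) - 4484)/(3811 + 14) = (-1 - 4484)/3825 = -4485*1/3825 = -299/255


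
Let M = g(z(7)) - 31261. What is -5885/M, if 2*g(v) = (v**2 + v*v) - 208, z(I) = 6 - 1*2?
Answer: 5885/31349 ≈ 0.18773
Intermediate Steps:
z(I) = 4 (z(I) = 6 - 2 = 4)
g(v) = -104 + v**2 (g(v) = ((v**2 + v*v) - 208)/2 = ((v**2 + v**2) - 208)/2 = (2*v**2 - 208)/2 = (-208 + 2*v**2)/2 = -104 + v**2)
M = -31349 (M = (-104 + 4**2) - 31261 = (-104 + 16) - 31261 = -88 - 31261 = -31349)
-5885/M = -5885/(-31349) = -5885*(-1/31349) = 5885/31349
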